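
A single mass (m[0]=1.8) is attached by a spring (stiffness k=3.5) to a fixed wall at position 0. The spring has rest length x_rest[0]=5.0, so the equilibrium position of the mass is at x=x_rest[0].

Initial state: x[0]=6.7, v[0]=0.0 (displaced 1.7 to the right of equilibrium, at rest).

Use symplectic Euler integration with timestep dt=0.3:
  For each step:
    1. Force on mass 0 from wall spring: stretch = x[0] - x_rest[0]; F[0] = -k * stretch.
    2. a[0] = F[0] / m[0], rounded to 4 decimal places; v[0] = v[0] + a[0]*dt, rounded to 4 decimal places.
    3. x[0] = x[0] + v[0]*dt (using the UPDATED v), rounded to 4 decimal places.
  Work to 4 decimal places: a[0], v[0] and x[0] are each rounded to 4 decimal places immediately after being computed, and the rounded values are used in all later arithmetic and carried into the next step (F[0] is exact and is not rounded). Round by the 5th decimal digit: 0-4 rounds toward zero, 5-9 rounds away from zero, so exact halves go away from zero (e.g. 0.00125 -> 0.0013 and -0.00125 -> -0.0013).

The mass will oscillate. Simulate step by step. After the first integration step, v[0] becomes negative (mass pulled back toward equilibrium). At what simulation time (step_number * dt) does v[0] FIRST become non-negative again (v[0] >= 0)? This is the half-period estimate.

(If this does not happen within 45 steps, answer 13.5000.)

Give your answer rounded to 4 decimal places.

Step 0: x=[6.7000] v=[0.0000]
Step 1: x=[6.4025] v=[-0.9917]
Step 2: x=[5.8596] v=[-1.8098]
Step 3: x=[5.1662] v=[-2.3112]
Step 4: x=[4.4437] v=[-2.4082]
Step 5: x=[3.8186] v=[-2.0837]
Step 6: x=[3.4003] v=[-1.3945]
Step 7: x=[3.2619] v=[-0.4614]
Step 8: x=[3.4277] v=[0.5525]
First v>=0 after going negative at step 8, time=2.4000

Answer: 2.4000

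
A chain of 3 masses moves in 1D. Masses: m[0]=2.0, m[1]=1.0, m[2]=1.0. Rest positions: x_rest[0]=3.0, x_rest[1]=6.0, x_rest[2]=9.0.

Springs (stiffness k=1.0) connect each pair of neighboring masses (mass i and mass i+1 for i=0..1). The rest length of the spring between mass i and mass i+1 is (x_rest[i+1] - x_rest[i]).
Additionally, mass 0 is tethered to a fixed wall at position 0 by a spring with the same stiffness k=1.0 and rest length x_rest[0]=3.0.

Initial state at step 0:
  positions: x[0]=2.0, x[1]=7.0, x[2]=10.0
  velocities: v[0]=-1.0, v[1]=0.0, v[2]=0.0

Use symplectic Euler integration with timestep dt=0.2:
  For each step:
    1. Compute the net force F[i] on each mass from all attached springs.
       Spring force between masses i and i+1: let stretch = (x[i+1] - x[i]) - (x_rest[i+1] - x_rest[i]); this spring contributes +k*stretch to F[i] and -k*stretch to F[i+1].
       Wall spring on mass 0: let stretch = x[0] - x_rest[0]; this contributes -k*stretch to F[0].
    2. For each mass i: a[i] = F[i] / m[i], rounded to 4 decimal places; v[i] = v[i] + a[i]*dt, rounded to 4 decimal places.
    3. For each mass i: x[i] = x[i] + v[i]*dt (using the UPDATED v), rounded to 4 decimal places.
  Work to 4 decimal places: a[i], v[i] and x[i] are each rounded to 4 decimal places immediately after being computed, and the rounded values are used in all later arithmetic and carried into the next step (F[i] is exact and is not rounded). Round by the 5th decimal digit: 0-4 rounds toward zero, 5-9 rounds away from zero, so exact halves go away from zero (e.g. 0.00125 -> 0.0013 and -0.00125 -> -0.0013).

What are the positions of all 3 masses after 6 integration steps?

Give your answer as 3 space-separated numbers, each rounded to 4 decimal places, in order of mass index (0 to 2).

Step 0: x=[2.0000 7.0000 10.0000] v=[-1.0000 0.0000 0.0000]
Step 1: x=[1.8600 6.9200 10.0000] v=[-0.7000 -0.4000 0.0000]
Step 2: x=[1.7840 6.7608 9.9968] v=[-0.3800 -0.7960 -0.0160]
Step 3: x=[1.7719 6.5320 9.9842] v=[-0.0607 -1.1442 -0.0632]
Step 4: x=[1.8195 6.2508 9.9535] v=[0.2381 -1.4058 -0.1536]
Step 5: x=[1.9194 5.9405 9.8947] v=[0.4993 -1.5515 -0.2941]
Step 6: x=[2.0613 5.6275 9.7977] v=[0.7095 -1.5649 -0.4849]

Answer: 2.0613 5.6275 9.7977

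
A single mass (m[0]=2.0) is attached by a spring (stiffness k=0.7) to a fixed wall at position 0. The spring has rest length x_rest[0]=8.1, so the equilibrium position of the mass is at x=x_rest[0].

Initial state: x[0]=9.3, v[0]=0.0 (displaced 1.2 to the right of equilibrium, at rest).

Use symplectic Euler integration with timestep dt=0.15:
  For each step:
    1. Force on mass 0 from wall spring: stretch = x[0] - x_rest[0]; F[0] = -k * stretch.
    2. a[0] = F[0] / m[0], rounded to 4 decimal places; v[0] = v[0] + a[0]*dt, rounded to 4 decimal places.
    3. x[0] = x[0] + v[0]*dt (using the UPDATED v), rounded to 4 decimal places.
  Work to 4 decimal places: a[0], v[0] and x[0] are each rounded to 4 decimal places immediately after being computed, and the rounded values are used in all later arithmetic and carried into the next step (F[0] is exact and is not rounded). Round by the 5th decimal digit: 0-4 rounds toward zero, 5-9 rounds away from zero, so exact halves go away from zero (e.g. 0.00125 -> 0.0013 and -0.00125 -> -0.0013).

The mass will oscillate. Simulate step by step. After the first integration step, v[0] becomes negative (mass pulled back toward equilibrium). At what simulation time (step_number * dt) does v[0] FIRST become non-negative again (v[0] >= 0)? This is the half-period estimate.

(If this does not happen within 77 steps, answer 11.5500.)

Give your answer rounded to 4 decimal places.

Answer: 5.4000

Derivation:
Step 0: x=[9.3000] v=[0.0000]
Step 1: x=[9.2906] v=[-0.0630]
Step 2: x=[9.2718] v=[-0.1255]
Step 3: x=[9.2438] v=[-0.1870]
Step 4: x=[9.2068] v=[-0.2470]
Step 5: x=[9.1610] v=[-0.3051]
Step 6: x=[9.1069] v=[-0.3608]
Step 7: x=[9.0448] v=[-0.4137]
Step 8: x=[8.9753] v=[-0.4633]
Step 9: x=[8.8989] v=[-0.5093]
Step 10: x=[8.8162] v=[-0.5512]
Step 11: x=[8.7279] v=[-0.5888]
Step 12: x=[8.6346] v=[-0.6218]
Step 13: x=[8.5371] v=[-0.6499]
Step 14: x=[8.4362] v=[-0.6729]
Step 15: x=[8.3326] v=[-0.6906]
Step 16: x=[8.2272] v=[-0.7028]
Step 17: x=[8.1208] v=[-0.7095]
Step 18: x=[8.0142] v=[-0.7106]
Step 19: x=[7.9083] v=[-0.7061]
Step 20: x=[7.8039] v=[-0.6960]
Step 21: x=[7.7018] v=[-0.6805]
Step 22: x=[7.6029] v=[-0.6596]
Step 23: x=[7.5079] v=[-0.6335]
Step 24: x=[7.4175] v=[-0.6024]
Step 25: x=[7.3325] v=[-0.5666]
Step 26: x=[7.2536] v=[-0.5263]
Step 27: x=[7.1813] v=[-0.4819]
Step 28: x=[7.1162] v=[-0.4337]
Step 29: x=[7.0589] v=[-0.3821]
Step 30: x=[7.0098] v=[-0.3274]
Step 31: x=[6.9693] v=[-0.2702]
Step 32: x=[6.9377] v=[-0.2108]
Step 33: x=[6.9152] v=[-0.1498]
Step 34: x=[6.9021] v=[-0.0876]
Step 35: x=[6.8984] v=[-0.0247]
Step 36: x=[6.9042] v=[0.0384]
First v>=0 after going negative at step 36, time=5.4000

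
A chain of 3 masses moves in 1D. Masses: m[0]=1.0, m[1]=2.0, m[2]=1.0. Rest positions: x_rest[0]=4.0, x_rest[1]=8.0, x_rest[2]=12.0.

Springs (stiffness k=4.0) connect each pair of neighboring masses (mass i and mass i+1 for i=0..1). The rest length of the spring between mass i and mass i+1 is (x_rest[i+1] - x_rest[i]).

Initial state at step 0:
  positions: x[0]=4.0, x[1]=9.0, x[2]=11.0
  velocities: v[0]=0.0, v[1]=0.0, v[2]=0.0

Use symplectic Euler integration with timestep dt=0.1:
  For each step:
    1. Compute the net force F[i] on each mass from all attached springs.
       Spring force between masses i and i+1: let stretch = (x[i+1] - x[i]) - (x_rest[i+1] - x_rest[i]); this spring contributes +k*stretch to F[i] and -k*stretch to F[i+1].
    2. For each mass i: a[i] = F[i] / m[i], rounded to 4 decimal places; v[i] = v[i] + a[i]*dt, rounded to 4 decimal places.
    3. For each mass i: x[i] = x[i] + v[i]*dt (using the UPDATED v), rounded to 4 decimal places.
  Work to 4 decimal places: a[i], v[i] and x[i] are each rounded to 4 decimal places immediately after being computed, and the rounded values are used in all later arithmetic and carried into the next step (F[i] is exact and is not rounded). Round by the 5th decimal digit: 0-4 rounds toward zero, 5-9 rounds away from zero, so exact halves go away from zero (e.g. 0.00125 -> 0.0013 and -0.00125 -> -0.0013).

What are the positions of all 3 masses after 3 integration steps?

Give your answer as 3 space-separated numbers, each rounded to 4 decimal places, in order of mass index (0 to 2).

Answer: 4.2204 8.6636 11.4524

Derivation:
Step 0: x=[4.0000 9.0000 11.0000] v=[0.0000 0.0000 0.0000]
Step 1: x=[4.0400 8.9400 11.0800] v=[0.4000 -0.6000 0.8000]
Step 2: x=[4.1160 8.8248 11.2344] v=[0.7600 -1.1520 1.5440]
Step 3: x=[4.2204 8.6636 11.4524] v=[1.0435 -1.6118 2.1802]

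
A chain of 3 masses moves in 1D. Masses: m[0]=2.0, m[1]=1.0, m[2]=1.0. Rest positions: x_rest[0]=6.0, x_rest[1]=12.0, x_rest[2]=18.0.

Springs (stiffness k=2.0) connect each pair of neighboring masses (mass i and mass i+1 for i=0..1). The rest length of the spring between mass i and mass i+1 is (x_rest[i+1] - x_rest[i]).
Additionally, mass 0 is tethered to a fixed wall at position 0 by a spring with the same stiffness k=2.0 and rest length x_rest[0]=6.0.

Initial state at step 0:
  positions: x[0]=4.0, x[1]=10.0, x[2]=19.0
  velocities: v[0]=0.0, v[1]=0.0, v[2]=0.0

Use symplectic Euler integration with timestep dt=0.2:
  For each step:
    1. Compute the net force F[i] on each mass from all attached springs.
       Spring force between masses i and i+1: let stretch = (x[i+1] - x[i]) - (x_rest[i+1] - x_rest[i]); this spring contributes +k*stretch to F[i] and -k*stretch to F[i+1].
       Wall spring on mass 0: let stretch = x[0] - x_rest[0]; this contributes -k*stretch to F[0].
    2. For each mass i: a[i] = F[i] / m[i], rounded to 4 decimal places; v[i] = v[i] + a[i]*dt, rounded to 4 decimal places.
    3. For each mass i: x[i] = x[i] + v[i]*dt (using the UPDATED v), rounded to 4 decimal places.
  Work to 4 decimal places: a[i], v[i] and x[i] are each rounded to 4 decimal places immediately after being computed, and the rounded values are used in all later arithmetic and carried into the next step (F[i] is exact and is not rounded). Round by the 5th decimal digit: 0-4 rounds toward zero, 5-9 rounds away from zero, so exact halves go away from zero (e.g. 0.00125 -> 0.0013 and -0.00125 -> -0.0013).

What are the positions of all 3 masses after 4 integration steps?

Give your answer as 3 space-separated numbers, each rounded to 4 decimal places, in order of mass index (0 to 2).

Answer: 4.8325 11.7100 17.1273

Derivation:
Step 0: x=[4.0000 10.0000 19.0000] v=[0.0000 0.0000 0.0000]
Step 1: x=[4.0800 10.2400 18.7600] v=[0.4000 1.2000 -1.2000]
Step 2: x=[4.2432 10.6688 18.3184] v=[0.8160 2.1440 -2.2080]
Step 3: x=[4.4937 11.1955 17.7448] v=[1.2525 2.6336 -2.8678]
Step 4: x=[4.8325 11.7100 17.1273] v=[1.6941 2.5726 -3.0875]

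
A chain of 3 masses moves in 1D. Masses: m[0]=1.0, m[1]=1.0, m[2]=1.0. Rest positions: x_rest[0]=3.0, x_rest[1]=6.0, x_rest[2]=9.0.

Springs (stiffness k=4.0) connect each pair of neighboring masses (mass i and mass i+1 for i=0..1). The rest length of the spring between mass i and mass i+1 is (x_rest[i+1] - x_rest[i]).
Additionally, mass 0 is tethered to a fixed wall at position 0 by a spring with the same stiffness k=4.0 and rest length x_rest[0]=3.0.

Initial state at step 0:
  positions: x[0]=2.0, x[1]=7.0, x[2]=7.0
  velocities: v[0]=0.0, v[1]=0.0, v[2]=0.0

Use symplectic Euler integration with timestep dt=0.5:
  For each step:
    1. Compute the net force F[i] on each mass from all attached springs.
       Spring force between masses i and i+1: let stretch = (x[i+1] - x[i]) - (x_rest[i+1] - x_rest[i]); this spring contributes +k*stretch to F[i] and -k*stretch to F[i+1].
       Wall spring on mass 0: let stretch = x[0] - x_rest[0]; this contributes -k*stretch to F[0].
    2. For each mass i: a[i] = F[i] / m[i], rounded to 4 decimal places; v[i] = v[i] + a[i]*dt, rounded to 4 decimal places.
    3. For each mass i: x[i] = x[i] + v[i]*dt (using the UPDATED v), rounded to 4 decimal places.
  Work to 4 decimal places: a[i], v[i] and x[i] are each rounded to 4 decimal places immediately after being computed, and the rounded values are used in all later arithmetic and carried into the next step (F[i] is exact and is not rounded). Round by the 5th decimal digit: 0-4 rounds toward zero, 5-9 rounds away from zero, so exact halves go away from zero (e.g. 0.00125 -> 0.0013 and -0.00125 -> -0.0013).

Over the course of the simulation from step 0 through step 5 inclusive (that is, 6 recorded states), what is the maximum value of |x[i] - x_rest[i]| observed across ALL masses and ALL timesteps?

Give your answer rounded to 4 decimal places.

Answer: 4.0000

Derivation:
Step 0: x=[2.0000 7.0000 7.0000] v=[0.0000 0.0000 0.0000]
Step 1: x=[5.0000 2.0000 10.0000] v=[6.0000 -10.0000 6.0000]
Step 2: x=[0.0000 8.0000 8.0000] v=[-10.0000 12.0000 -4.0000]
Step 3: x=[3.0000 6.0000 9.0000] v=[6.0000 -4.0000 2.0000]
Step 4: x=[6.0000 4.0000 10.0000] v=[6.0000 -4.0000 2.0000]
Step 5: x=[1.0000 10.0000 8.0000] v=[-10.0000 12.0000 -4.0000]
Max displacement = 4.0000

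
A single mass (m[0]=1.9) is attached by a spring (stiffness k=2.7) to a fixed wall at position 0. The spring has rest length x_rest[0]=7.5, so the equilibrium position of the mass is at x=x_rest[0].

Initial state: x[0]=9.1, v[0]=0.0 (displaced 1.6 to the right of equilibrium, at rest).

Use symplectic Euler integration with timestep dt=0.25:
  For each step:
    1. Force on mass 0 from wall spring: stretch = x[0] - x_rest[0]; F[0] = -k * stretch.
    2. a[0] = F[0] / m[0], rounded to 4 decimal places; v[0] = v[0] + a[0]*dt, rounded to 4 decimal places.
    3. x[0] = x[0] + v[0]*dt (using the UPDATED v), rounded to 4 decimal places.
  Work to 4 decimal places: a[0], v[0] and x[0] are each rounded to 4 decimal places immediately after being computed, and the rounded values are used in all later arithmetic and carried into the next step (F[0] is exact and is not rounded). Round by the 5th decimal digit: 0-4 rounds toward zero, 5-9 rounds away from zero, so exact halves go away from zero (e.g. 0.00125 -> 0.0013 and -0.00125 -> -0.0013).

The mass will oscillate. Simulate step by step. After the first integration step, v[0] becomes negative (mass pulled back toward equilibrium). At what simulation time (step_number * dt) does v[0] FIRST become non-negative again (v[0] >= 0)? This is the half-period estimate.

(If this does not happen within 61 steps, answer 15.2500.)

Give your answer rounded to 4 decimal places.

Step 0: x=[9.1000] v=[0.0000]
Step 1: x=[8.9579] v=[-0.5684]
Step 2: x=[8.6863] v=[-1.0864]
Step 3: x=[8.3093] v=[-1.5079]
Step 4: x=[7.8605] v=[-1.7954]
Step 5: x=[7.3796] v=[-1.9235]
Step 6: x=[6.9094] v=[-1.8807]
Step 7: x=[6.4917] v=[-1.6709]
Step 8: x=[6.1635] v=[-1.3127]
Step 9: x=[5.9540] v=[-0.8379]
Step 10: x=[5.8818] v=[-0.2887]
Step 11: x=[5.9534] v=[0.2862]
First v>=0 after going negative at step 11, time=2.7500

Answer: 2.7500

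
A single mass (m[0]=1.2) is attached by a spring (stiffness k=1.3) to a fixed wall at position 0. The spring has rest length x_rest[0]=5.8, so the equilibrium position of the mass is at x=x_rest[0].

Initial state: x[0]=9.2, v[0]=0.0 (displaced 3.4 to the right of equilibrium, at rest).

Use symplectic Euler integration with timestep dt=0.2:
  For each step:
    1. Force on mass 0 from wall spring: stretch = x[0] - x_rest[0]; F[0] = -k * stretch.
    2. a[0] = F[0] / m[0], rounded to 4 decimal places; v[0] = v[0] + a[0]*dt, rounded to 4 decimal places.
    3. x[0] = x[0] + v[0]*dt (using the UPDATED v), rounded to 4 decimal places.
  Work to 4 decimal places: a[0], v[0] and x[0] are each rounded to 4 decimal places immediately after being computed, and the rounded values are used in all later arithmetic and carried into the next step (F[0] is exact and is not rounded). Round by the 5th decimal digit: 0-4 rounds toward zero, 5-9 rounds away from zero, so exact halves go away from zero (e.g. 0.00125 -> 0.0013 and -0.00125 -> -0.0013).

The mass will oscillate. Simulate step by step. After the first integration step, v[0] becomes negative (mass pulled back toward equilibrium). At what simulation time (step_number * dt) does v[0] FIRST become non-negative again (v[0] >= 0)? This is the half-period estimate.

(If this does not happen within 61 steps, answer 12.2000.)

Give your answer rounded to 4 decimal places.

Answer: 3.2000

Derivation:
Step 0: x=[9.2000] v=[0.0000]
Step 1: x=[9.0527] v=[-0.7367]
Step 2: x=[8.7644] v=[-1.4415]
Step 3: x=[8.3476] v=[-2.0838]
Step 4: x=[7.8204] v=[-2.6358]
Step 5: x=[7.2057] v=[-3.0736]
Step 6: x=[6.5301] v=[-3.3782]
Step 7: x=[5.8228] v=[-3.5364]
Step 8: x=[5.1145] v=[-3.5413]
Step 9: x=[4.4359] v=[-3.3928]
Step 10: x=[3.8165] v=[-3.0972]
Step 11: x=[3.2830] v=[-2.6674]
Step 12: x=[2.8586] v=[-2.1220]
Step 13: x=[2.5617] v=[-1.4847]
Step 14: x=[2.4051] v=[-0.7831]
Step 15: x=[2.3956] v=[-0.0475]
Step 16: x=[2.5336] v=[0.6901]
First v>=0 after going negative at step 16, time=3.2000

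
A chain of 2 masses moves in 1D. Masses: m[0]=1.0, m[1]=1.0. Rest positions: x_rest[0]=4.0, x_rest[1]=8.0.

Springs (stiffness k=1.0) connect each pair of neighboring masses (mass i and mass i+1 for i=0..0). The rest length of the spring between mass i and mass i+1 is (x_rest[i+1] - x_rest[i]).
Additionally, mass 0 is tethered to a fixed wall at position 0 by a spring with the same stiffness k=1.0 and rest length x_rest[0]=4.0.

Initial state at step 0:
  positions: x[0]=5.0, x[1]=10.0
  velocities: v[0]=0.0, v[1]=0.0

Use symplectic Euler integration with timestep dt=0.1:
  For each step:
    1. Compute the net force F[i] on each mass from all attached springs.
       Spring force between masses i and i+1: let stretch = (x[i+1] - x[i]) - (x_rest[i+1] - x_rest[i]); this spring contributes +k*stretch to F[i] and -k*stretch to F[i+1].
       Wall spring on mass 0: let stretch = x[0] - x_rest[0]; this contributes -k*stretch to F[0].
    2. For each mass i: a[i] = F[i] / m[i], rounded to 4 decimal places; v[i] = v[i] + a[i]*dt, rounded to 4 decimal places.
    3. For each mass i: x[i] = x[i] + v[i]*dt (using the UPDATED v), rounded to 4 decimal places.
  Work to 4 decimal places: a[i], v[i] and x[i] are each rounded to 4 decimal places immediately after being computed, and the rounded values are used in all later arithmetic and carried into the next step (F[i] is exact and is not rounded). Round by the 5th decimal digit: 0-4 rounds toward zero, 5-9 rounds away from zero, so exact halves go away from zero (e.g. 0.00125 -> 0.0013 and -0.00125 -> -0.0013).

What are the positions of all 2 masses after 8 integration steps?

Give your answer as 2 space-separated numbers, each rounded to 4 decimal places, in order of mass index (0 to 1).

Answer: 4.9804 9.6602

Derivation:
Step 0: x=[5.0000 10.0000] v=[0.0000 0.0000]
Step 1: x=[5.0000 9.9900] v=[0.0000 -0.1000]
Step 2: x=[4.9999 9.9701] v=[-0.0010 -0.1990]
Step 3: x=[4.9995 9.9405] v=[-0.0040 -0.2960]
Step 4: x=[4.9985 9.9015] v=[-0.0099 -0.3901]
Step 5: x=[4.9966 9.8535] v=[-0.0195 -0.4804]
Step 6: x=[4.9933 9.7969] v=[-0.0335 -0.5661]
Step 7: x=[4.9881 9.7323] v=[-0.0525 -0.6465]
Step 8: x=[4.9804 9.6602] v=[-0.0769 -0.7209]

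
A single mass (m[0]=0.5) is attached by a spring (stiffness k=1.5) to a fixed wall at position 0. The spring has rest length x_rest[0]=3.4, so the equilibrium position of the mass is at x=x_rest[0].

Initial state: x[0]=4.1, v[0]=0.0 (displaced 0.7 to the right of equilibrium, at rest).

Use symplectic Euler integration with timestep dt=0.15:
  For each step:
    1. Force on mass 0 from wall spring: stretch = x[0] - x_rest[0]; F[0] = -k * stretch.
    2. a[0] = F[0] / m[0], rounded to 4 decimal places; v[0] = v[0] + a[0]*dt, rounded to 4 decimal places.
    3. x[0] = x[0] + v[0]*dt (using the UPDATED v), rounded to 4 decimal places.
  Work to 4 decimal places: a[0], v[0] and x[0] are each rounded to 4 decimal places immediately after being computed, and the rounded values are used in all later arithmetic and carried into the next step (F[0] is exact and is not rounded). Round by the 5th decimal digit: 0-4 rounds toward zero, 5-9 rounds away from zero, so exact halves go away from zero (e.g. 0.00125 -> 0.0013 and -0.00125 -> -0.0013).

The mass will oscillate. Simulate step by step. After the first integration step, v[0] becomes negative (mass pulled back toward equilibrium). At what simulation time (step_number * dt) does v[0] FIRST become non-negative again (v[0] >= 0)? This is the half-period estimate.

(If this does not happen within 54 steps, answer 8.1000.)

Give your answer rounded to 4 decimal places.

Answer: 1.9500

Derivation:
Step 0: x=[4.1000] v=[0.0000]
Step 1: x=[4.0528] v=[-0.3150]
Step 2: x=[3.9615] v=[-0.6088]
Step 3: x=[3.8323] v=[-0.8615]
Step 4: x=[3.6739] v=[-1.0560]
Step 5: x=[3.4970] v=[-1.1793]
Step 6: x=[3.3136] v=[-1.2230]
Step 7: x=[3.1360] v=[-1.1841]
Step 8: x=[2.9762] v=[-1.0653]
Step 9: x=[2.8450] v=[-0.8746]
Step 10: x=[2.7513] v=[-0.6249]
Step 11: x=[2.7014] v=[-0.3330]
Step 12: x=[2.6986] v=[-0.0186]
Step 13: x=[2.7432] v=[0.2970]
First v>=0 after going negative at step 13, time=1.9500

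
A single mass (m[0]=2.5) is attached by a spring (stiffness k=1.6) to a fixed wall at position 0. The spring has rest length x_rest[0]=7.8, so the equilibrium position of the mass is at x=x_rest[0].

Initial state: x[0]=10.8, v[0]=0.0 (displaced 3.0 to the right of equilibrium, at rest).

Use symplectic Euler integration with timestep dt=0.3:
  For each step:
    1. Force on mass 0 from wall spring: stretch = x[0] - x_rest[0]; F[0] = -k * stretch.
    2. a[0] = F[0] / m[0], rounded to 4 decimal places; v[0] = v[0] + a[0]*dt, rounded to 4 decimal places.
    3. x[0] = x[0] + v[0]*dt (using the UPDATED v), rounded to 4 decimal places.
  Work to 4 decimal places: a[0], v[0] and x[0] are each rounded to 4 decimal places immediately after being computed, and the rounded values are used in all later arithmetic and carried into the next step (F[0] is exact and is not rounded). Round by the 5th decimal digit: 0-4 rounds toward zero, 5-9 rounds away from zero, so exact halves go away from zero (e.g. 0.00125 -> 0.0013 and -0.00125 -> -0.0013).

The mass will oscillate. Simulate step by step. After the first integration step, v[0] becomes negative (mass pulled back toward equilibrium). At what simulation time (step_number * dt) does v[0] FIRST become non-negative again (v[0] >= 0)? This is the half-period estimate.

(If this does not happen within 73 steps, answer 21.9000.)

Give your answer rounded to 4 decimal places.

Step 0: x=[10.8000] v=[0.0000]
Step 1: x=[10.6272] v=[-0.5760]
Step 2: x=[10.2916] v=[-1.1188]
Step 3: x=[9.8124] v=[-1.5972]
Step 4: x=[9.2173] v=[-1.9836]
Step 5: x=[8.5406] v=[-2.2557]
Step 6: x=[7.8212] v=[-2.3979]
Step 7: x=[7.1006] v=[-2.4020]
Step 8: x=[6.4203] v=[-2.2677]
Step 9: x=[5.8195] v=[-2.0028]
Step 10: x=[5.3327] v=[-1.6226]
Step 11: x=[4.9880] v=[-1.1489]
Step 12: x=[4.8053] v=[-0.6090]
Step 13: x=[4.7951] v=[-0.0340]
Step 14: x=[4.9580] v=[0.5429]
First v>=0 after going negative at step 14, time=4.2000

Answer: 4.2000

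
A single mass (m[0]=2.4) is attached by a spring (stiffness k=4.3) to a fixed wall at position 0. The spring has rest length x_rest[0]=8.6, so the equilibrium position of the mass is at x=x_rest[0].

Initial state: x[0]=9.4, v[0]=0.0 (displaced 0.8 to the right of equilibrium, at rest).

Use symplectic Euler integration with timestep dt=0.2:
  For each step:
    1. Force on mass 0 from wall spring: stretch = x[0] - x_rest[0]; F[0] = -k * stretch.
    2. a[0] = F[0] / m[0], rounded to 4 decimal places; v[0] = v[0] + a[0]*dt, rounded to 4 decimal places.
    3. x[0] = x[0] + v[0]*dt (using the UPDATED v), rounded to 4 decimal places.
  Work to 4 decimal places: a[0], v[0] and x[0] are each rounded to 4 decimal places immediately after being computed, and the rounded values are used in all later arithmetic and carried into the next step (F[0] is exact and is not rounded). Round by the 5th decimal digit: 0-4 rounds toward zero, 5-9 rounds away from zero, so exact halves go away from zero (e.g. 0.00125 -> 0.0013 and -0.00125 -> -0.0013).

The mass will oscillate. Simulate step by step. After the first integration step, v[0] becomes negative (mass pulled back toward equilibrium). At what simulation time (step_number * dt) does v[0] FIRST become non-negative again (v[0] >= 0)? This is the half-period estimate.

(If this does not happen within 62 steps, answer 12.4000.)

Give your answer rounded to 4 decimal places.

Answer: 2.4000

Derivation:
Step 0: x=[9.4000] v=[0.0000]
Step 1: x=[9.3427] v=[-0.2867]
Step 2: x=[9.2321] v=[-0.5528]
Step 3: x=[9.0762] v=[-0.7793]
Step 4: x=[8.8862] v=[-0.9499]
Step 5: x=[8.6757] v=[-1.0525]
Step 6: x=[8.4598] v=[-1.0796]
Step 7: x=[8.2539] v=[-1.0294]
Step 8: x=[8.0728] v=[-0.9054]
Step 9: x=[7.9295] v=[-0.7165]
Step 10: x=[7.8343] v=[-0.4762]
Step 11: x=[7.7939] v=[-0.2018]
Step 12: x=[7.8113] v=[0.0871]
First v>=0 after going negative at step 12, time=2.4000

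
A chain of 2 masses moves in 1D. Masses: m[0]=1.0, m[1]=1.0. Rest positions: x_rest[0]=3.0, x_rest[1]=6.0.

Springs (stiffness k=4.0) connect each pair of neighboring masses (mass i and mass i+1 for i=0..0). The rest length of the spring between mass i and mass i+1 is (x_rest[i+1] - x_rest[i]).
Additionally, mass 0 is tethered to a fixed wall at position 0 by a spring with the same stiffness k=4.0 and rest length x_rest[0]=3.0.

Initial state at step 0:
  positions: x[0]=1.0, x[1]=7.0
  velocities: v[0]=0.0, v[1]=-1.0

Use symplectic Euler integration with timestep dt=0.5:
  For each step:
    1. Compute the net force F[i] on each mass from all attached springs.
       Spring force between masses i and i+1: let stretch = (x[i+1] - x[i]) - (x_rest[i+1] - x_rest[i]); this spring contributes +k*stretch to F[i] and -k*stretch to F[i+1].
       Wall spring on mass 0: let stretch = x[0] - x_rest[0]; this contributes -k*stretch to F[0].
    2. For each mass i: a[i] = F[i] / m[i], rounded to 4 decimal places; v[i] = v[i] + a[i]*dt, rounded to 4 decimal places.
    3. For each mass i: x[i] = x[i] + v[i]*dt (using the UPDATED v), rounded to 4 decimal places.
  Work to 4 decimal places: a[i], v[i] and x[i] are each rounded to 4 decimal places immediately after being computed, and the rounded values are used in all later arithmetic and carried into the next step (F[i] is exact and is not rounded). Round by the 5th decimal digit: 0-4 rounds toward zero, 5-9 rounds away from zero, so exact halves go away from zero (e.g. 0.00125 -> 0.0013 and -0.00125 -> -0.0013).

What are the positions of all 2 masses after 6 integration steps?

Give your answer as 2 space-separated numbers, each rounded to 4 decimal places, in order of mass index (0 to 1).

Answer: 0.0000 8.5000

Derivation:
Step 0: x=[1.0000 7.0000] v=[0.0000 -1.0000]
Step 1: x=[6.0000 3.5000] v=[10.0000 -7.0000]
Step 2: x=[2.5000 5.5000] v=[-7.0000 4.0000]
Step 3: x=[-0.5000 7.5000] v=[-6.0000 4.0000]
Step 4: x=[5.0000 4.5000] v=[11.0000 -6.0000]
Step 5: x=[5.0000 5.0000] v=[0.0000 1.0000]
Step 6: x=[0.0000 8.5000] v=[-10.0000 7.0000]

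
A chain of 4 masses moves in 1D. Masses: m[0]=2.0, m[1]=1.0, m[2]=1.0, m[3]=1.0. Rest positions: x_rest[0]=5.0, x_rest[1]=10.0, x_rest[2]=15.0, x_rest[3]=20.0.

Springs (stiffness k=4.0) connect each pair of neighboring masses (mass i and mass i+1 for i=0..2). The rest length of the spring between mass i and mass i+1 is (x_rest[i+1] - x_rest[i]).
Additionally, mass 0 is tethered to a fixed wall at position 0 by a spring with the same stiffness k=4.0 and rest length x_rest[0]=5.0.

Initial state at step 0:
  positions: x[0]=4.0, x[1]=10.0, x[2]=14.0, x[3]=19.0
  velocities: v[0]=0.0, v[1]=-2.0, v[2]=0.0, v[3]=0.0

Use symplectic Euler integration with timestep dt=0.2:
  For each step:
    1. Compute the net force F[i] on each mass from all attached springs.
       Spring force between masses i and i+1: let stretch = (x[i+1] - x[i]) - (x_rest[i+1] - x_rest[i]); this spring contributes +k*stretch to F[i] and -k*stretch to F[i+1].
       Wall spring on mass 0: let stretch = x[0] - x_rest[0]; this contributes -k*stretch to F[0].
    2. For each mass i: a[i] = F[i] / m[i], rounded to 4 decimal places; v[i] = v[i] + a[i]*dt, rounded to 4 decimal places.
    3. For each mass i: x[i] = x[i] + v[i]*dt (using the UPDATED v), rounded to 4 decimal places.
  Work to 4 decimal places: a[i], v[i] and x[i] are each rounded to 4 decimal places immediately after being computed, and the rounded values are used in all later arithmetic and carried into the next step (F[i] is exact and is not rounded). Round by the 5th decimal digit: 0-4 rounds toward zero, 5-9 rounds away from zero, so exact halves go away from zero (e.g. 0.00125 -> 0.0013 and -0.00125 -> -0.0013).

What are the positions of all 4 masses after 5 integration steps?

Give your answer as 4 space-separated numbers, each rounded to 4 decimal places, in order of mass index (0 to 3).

Step 0: x=[4.0000 10.0000 14.0000 19.0000] v=[0.0000 -2.0000 0.0000 0.0000]
Step 1: x=[4.1600 9.2800 14.1600 19.0000] v=[0.8000 -3.6000 0.8000 0.0000]
Step 2: x=[4.3968 8.5216 14.3136 19.0256] v=[1.1840 -3.7920 0.7680 0.1280]
Step 3: x=[4.6118 8.0300 14.2944 19.0973] v=[1.0752 -2.4582 -0.0960 0.3584]
Step 4: x=[4.7314 7.9938 14.0414 19.2005] v=[0.5978 -0.1812 -1.2652 0.5161]
Step 5: x=[4.7334 8.4032 13.6462 19.2783] v=[0.0102 2.0470 -1.9760 0.3888]

Answer: 4.7334 8.4032 13.6462 19.2783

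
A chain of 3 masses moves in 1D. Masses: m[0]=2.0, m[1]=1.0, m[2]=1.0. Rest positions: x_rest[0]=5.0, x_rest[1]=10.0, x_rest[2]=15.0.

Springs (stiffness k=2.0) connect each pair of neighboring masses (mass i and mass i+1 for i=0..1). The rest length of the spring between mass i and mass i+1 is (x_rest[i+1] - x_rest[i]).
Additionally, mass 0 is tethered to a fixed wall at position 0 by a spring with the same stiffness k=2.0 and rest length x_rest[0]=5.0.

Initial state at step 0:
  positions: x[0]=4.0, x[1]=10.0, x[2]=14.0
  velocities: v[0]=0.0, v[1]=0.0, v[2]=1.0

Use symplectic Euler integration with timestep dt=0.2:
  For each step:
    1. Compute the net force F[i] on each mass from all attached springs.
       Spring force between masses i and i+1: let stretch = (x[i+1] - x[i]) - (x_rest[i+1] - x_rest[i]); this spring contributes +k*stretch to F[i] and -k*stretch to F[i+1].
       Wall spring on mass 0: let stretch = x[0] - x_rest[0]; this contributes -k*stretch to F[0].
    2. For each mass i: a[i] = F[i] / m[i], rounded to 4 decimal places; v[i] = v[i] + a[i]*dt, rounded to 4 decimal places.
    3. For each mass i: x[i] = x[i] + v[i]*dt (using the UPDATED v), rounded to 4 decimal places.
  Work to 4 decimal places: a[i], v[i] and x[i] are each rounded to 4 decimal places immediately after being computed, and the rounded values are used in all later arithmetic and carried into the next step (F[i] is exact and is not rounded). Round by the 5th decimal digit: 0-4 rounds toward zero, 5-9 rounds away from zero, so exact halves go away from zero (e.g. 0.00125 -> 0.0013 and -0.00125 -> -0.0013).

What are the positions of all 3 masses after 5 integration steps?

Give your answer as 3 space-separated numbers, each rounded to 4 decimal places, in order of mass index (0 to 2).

Step 0: x=[4.0000 10.0000 14.0000] v=[0.0000 0.0000 1.0000]
Step 1: x=[4.0800 9.8400 14.2800] v=[0.4000 -0.8000 1.4000]
Step 2: x=[4.2272 9.5744 14.6048] v=[0.7360 -1.3280 1.6240]
Step 3: x=[4.4192 9.2835 14.9272] v=[0.9600 -1.4547 1.6118]
Step 4: x=[4.6290 9.0549 15.1981] v=[1.0490 -1.1429 1.3543]
Step 5: x=[4.8307 8.9637 15.3775] v=[1.0084 -0.4560 0.8970]

Answer: 4.8307 8.9637 15.3775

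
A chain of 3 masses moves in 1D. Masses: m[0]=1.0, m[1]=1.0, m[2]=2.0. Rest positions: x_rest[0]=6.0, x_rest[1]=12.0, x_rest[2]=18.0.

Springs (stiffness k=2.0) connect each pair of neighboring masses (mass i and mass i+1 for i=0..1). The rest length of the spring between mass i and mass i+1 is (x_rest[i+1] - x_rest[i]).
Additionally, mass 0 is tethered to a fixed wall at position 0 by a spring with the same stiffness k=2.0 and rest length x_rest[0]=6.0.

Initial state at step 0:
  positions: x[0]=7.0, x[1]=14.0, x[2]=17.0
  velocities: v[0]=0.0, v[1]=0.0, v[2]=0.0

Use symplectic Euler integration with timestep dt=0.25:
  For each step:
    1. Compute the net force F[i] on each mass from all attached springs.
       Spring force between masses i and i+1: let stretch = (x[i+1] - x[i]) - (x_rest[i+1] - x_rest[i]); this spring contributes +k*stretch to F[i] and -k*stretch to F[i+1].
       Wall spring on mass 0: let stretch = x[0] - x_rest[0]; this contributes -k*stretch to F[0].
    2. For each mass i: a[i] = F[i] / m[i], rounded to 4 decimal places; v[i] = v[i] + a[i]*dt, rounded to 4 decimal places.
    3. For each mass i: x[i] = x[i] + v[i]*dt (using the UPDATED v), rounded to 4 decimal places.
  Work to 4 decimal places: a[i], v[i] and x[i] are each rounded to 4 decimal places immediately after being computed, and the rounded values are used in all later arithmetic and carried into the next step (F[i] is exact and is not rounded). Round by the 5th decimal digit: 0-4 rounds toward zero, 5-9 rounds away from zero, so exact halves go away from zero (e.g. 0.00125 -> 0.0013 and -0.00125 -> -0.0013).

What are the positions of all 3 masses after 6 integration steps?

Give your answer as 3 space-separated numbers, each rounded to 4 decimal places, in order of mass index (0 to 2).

Answer: 4.8923 10.4178 18.7743

Derivation:
Step 0: x=[7.0000 14.0000 17.0000] v=[0.0000 0.0000 0.0000]
Step 1: x=[7.0000 13.5000 17.1875] v=[0.0000 -2.0000 0.7500]
Step 2: x=[6.9375 12.6484 17.5195] v=[-0.2500 -3.4063 1.3281]
Step 3: x=[6.7217 11.6919 17.9221] v=[-0.8633 -3.8262 1.6103]
Step 4: x=[6.2869 10.8929 18.3103] v=[-1.7391 -3.1962 1.5528]
Step 5: x=[5.6420 10.4453 18.6099] v=[-2.5796 -1.7905 1.1985]
Step 6: x=[4.8923 10.4178 18.7743] v=[-2.9990 -0.1099 0.6574]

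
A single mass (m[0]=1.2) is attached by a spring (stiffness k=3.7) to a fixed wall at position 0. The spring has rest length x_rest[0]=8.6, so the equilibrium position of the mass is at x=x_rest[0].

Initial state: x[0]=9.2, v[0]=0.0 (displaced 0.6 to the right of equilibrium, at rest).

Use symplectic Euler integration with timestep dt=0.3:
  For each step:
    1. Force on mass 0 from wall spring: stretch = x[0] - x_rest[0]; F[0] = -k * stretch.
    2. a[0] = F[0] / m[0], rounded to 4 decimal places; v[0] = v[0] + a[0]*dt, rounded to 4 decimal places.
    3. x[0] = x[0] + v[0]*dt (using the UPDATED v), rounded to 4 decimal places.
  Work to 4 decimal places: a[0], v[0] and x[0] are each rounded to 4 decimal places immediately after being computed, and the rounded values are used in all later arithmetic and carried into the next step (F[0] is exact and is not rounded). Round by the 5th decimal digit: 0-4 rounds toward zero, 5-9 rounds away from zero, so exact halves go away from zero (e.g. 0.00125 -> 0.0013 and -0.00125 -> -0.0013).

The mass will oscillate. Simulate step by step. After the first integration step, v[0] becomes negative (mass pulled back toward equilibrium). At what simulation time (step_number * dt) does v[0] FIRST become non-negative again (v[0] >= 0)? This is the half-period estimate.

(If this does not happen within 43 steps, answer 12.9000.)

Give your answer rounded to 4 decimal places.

Answer: 1.8000

Derivation:
Step 0: x=[9.2000] v=[0.0000]
Step 1: x=[9.0335] v=[-0.5550]
Step 2: x=[8.7467] v=[-0.9560]
Step 3: x=[8.4192] v=[-1.0917]
Step 4: x=[8.1419] v=[-0.9245]
Step 5: x=[7.9917] v=[-0.5008]
Step 6: x=[8.0103] v=[0.0619]
First v>=0 after going negative at step 6, time=1.8000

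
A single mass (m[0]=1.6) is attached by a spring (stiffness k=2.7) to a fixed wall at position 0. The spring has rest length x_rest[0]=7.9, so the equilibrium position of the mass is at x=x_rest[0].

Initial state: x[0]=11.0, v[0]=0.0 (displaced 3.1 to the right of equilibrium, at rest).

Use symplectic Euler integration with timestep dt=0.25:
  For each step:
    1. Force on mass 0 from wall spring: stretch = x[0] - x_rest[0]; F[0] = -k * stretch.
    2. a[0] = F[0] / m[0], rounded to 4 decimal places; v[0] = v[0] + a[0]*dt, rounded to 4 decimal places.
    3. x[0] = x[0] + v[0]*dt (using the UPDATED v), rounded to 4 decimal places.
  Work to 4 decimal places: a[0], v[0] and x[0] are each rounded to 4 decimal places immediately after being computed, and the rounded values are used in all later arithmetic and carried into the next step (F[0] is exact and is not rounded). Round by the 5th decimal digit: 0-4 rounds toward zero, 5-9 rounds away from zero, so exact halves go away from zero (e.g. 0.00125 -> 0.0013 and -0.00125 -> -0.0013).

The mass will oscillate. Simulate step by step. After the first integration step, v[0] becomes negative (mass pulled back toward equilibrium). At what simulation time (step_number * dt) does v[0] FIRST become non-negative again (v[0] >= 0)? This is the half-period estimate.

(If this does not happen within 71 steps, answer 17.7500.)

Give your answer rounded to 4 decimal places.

Step 0: x=[11.0000] v=[0.0000]
Step 1: x=[10.6731] v=[-1.3078]
Step 2: x=[10.0537] v=[-2.4777]
Step 3: x=[9.2071] v=[-3.3863]
Step 4: x=[8.2227] v=[-3.9377]
Step 5: x=[7.2042] v=[-4.0739]
Step 6: x=[6.2591] v=[-3.7804]
Step 7: x=[5.4871] v=[-3.0882]
Step 8: x=[4.9695] v=[-2.0703]
Step 9: x=[4.7610] v=[-0.8340]
Step 10: x=[4.8836] v=[0.4903]
First v>=0 after going negative at step 10, time=2.5000

Answer: 2.5000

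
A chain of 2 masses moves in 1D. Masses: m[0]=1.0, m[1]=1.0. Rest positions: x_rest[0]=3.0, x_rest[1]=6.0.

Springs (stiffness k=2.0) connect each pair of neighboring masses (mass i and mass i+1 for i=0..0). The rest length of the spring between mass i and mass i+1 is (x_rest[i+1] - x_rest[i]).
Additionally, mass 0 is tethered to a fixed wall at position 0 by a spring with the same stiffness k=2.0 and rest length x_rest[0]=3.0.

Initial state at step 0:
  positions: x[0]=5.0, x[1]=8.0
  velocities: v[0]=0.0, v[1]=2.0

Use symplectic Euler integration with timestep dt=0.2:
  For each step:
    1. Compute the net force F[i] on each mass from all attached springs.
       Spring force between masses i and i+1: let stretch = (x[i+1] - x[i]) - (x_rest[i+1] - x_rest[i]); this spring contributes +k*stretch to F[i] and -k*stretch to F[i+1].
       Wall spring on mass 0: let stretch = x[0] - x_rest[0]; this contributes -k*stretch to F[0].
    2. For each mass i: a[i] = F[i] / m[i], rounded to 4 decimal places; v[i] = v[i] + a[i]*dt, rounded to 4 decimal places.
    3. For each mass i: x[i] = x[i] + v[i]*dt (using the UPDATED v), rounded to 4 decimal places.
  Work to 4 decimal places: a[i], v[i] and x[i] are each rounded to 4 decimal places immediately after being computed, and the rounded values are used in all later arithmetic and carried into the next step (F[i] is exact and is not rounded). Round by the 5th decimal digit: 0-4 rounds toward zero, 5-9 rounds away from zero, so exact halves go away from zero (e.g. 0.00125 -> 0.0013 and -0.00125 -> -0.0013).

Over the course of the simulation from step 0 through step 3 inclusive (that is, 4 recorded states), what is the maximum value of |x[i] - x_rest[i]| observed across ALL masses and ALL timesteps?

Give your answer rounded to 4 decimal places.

Answer: 3.0162

Derivation:
Step 0: x=[5.0000 8.0000] v=[0.0000 2.0000]
Step 1: x=[4.8400 8.4000] v=[-0.8000 2.0000]
Step 2: x=[4.5776 8.7552] v=[-1.3120 1.7760]
Step 3: x=[4.2832 9.0162] v=[-1.4720 1.3050]
Max displacement = 3.0162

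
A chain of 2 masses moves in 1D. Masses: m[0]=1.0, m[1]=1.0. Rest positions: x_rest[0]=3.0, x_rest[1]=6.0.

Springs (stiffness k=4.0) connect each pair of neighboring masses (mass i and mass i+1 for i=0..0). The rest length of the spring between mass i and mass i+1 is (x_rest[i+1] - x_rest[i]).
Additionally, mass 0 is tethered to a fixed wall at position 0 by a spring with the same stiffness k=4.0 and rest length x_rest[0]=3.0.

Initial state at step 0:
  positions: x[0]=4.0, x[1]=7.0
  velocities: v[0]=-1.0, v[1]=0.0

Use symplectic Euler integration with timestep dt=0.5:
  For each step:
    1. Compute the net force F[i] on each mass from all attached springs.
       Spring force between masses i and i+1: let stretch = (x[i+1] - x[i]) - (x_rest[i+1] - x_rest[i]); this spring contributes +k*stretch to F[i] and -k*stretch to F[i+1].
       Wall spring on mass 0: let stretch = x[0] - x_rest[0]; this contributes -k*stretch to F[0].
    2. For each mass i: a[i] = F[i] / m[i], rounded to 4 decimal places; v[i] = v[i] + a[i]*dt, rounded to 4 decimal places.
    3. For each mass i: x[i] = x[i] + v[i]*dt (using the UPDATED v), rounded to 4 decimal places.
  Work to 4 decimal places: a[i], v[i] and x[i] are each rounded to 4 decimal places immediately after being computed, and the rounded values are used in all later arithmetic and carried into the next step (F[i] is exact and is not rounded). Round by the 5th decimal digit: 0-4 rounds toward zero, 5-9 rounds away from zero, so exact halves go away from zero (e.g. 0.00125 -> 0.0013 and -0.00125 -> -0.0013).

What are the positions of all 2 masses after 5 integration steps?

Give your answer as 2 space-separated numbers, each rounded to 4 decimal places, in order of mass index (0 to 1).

Answer: 2.0000 5.0000

Derivation:
Step 0: x=[4.0000 7.0000] v=[-1.0000 0.0000]
Step 1: x=[2.5000 7.0000] v=[-3.0000 0.0000]
Step 2: x=[3.0000 5.5000] v=[1.0000 -3.0000]
Step 3: x=[3.0000 4.5000] v=[0.0000 -2.0000]
Step 4: x=[1.5000 5.0000] v=[-3.0000 1.0000]
Step 5: x=[2.0000 5.0000] v=[1.0000 0.0000]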